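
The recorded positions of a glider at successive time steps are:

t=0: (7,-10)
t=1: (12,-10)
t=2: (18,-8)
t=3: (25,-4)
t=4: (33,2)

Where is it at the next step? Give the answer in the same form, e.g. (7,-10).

(42,10)

Successive displacements: (+5,+0), (+6,+2), (+7,+4), (+8,+6) — each changes by (+1,+2).
step 5: (33,2) + (+9,+8) → (42,10)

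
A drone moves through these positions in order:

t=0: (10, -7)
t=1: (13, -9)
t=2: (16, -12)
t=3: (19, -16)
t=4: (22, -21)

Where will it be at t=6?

Successive displacements: (+3, -2), (+3, -3), (+3, -4), (+3, -5) — each changes by (+0, -1).
step 5: (22, -21) + (+3, -6) → (25, -27)
step 6: (25, -27) + (+3, -7) → (28, -34)

(28, -34)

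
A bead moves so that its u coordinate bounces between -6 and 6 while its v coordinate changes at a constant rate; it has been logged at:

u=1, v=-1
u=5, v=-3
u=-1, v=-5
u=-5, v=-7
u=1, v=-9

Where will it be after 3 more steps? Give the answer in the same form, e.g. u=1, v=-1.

u=-5, v=-15

The u coordinate travels 6 per step and bounces off the walls at -6 and 6.
  step 5: 1 → 5
  step 6: 5 → -1
  step 7: -1 → -5
The v coordinate changes by -2 each step: at step 7 it is -15.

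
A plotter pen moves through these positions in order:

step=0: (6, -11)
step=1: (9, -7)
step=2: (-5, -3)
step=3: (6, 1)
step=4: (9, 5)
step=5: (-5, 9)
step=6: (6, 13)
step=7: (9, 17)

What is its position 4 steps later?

(-5, 33)

First: cycles through 6, 9, -5 every 3 steps. Step 11 lands at position 2 of the cycle → -5.
Second: linear, +4 per step → 33 at step 11.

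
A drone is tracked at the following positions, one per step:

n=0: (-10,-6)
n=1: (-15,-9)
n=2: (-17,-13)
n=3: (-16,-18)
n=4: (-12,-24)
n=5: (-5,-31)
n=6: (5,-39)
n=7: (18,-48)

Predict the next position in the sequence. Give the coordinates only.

(34,-58)

First differences are (-5,-3), (-2,-4), (+1,-5), (+4,-6), (+7,-7), (+10,-8), (+13,-9); their common second difference is (+3,-1) (constant acceleration).
step 8: (18,-48) + (+16,-10) → (34,-58)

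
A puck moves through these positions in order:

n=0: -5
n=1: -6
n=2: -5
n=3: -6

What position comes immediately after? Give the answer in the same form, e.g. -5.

-5

Step-to-step displacements: -1, +1, -1; each is -1× the previous.
step 4: -6 + 1 → -5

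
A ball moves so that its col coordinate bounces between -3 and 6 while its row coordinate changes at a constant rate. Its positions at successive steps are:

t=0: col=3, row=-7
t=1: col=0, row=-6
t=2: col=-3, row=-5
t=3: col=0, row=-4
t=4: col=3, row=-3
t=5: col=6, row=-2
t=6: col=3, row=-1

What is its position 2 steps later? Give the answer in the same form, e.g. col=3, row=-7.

The col coordinate reflects between -3 and 6, moving 3 per step.
  step 7: 3 → 0
  step 8: 0 → -3
The row coordinate changes by +1 each step: at step 8 it is 1.

col=-3, row=1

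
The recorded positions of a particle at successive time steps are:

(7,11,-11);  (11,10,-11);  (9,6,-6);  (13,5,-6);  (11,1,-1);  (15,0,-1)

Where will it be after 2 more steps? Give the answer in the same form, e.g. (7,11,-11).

The moves between consecutive positions are (+4,-1,+0), (-2,-4,+5), (+4,-1,+0), (-2,-4,+5), (+4,-1,+0); they repeat the 2-cycle [(+4,-1,+0), (-2,-4,+5)].
step 6: apply (-2,-4,+5) → (13,-4,4)
step 7: apply (+4,-1,+0) → (17,-5,4)

(17,-5,4)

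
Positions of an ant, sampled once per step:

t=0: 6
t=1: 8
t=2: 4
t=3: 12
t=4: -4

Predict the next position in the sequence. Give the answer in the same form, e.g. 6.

The jumps are +2, -4, +8, -16 — a geometric progression with ratio -2.
step 5: -4 + 32 → 28

28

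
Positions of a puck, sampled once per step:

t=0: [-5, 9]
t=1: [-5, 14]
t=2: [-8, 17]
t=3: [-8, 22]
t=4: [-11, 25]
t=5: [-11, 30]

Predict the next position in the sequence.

The moves between consecutive positions are [+0, +5], [-3, +3], [+0, +5], [-3, +3], [+0, +5]; they repeat the 2-cycle [[+0, +5], [-3, +3]].
step 6: apply [-3, +3] → [-14, 33]

[-14, 33]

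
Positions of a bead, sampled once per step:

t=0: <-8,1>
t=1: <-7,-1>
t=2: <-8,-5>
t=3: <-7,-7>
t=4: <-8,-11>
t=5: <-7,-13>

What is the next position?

<-8,-17>

Differencing gives <+1,-2>, <-1,-4>, <+1,-2>, <-1,-4>, <+1,-2>. This is the pattern <+1,-2>, <-1,-4> repeated.
step 6: apply <-1,-4> → <-8,-17>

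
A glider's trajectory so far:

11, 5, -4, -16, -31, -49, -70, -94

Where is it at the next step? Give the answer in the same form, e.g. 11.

-121

Taking differences between consecutive positions: -6, -9, -12, -15, -18, -21, -24. These grow by -3 each step.
step 8: -94 − 27 → -121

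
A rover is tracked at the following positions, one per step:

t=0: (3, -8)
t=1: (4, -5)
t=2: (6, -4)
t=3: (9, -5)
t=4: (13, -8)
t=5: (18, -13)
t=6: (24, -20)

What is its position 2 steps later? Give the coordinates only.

First differences are (+1, +3), (+2, +1), (+3, -1), (+4, -3), (+5, -5), (+6, -7); their common second difference is (+1, -2) (constant acceleration).
step 7: (24, -20) + (+7, -9) → (31, -29)
step 8: (31, -29) + (+8, -11) → (39, -40)

(39, -40)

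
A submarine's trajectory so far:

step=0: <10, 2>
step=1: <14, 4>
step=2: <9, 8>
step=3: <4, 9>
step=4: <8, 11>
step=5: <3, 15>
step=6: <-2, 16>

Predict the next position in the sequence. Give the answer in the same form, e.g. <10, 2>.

Differencing gives <+4, +2>, <-5, +4>, <-5, +1>, <+4, +2>, <-5, +4>, <-5, +1>. This is the pattern <+4, +2>, <-5, +4>, <-5, +1> repeated.
step 7: apply <+4, +2> → <2, 18>

<2, 18>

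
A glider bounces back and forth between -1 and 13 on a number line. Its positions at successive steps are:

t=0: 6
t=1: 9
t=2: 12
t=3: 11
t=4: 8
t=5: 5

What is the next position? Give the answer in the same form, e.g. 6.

2

The value travels 3 per step and bounces off the walls at -1 and 13.
  step 6: 5 → 2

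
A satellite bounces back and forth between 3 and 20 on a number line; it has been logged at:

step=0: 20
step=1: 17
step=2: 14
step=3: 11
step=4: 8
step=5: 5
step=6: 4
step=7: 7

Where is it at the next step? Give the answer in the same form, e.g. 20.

The value travels 3 per step and bounces off the walls at 3 and 20.
  step 8: 7 → 10

10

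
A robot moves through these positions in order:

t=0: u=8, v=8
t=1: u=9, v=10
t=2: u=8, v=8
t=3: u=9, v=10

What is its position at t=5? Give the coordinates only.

The jumps are (+1,+2), (-1,-2), (+1,+2) — a geometric progression with ratio -1.
step 4: u=9, v=10 + (-1,-2) → u=8, v=8
step 5: u=8, v=8 + (+1,+2) → u=9, v=10

u=9, v=10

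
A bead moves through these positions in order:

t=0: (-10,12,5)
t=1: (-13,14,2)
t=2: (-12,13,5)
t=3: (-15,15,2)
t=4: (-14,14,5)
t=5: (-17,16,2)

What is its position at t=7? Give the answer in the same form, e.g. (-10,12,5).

Differencing gives (-3,+2,-3), (+1,-1,+3), (-3,+2,-3), (+1,-1,+3), (-3,+2,-3). This is the pattern (-3,+2,-3), (+1,-1,+3) repeated.
step 6: apply (+1,-1,+3) → (-16,15,5)
step 7: apply (-3,+2,-3) → (-19,17,2)

(-19,17,2)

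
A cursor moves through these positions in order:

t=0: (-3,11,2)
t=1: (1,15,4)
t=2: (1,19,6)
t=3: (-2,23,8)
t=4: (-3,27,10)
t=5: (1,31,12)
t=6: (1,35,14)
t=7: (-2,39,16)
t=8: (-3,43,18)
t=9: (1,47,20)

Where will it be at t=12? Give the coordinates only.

(-3,59,26)

The first coordinate repeats the cycle [-3, 1, 1, -2] with period 4; step 12 mod 4 = 0, giving -3.
The second coordinate changes by +4 each step, so at step 12 it is 11 + 12·(4) = 59.
The third coordinate changes by +2 each step, so at step 12 it is 2 + 12·(2) = 26.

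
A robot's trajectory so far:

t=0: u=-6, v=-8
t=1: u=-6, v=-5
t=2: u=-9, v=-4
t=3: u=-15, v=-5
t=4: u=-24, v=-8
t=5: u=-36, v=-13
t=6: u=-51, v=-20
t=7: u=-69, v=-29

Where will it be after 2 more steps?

u=-114, v=-53

Taking differences between consecutive positions: (+0, +3), (-3, +1), (-6, -1), (-9, -3), (-12, -5), (-15, -7), (-18, -9). These grow by (-3, -2) each step.
step 8: u=-69, v=-29 + (-21, -11) → u=-90, v=-40
step 9: u=-90, v=-40 + (-24, -13) → u=-114, v=-53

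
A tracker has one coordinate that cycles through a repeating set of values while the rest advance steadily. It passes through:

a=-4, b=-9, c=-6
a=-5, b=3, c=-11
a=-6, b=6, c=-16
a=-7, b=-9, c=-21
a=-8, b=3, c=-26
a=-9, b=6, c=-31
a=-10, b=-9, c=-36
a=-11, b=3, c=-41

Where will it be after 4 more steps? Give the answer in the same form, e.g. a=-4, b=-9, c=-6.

a=-15, b=6, c=-61

The a coordinate changes by -1 each step, so at step 11 it is -4 + 11·(-1) = -15.
The b coordinate repeats the cycle [-9, 3, 6] with period 3; step 11 mod 3 = 2, giving 6.
The c coordinate changes by -5 each step, so at step 11 it is -6 + 11·(-5) = -61.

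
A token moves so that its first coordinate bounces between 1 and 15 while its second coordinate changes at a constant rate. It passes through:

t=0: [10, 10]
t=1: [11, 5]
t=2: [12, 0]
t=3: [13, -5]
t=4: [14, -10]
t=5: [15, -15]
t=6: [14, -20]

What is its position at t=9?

[11, -35]

The first coordinate reflects between 1 and 15, moving 1 per step.
  step 7: 14 → 13
  step 8: 13 → 12
  step 9: 12 → 11
The second coordinate changes by -5 each step: at step 9 it is -35.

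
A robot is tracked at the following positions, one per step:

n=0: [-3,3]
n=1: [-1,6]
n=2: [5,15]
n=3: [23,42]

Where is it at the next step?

[77,123]

Consecutive displacements [+2,+3], [+6,+9], [+18,+27] scale by a factor of 3 each step.
step 4: [23,42] + [+54,+81] → [77,123]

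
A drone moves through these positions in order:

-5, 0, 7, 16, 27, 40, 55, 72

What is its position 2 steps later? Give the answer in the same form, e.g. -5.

First differences are +5, +7, +9, +11, +13, +15, +17; their common second difference is +2 (constant acceleration).
step 8: 72 + 19 → 91
step 9: 91 + 21 → 112

112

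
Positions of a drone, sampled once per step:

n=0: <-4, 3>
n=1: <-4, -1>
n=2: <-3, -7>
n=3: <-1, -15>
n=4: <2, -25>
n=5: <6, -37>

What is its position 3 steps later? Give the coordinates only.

<24, -85>

First differences are <+0, -4>, <+1, -6>, <+2, -8>, <+3, -10>, <+4, -12>; their common second difference is <+1, -2> (constant acceleration).
step 6: <6, -37> + <+5, -14> → <11, -51>
step 7: <11, -51> + <+6, -16> → <17, -67>
step 8: <17, -67> + <+7, -18> → <24, -85>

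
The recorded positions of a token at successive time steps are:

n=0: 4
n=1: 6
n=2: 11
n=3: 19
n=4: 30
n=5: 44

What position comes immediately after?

61

Successive displacements: +2, +5, +8, +11, +14 — each changes by +3.
step 6: 44 + 17 → 61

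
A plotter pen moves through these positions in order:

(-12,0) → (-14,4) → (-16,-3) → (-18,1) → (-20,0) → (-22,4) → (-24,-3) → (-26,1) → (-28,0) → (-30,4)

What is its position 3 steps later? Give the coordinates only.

First: linear, -2 per step → -36 at step 12.
Second: cycles through 0, 4, -3, 1 every 4 steps. Step 12 lands at position 0 of the cycle → 0.

(-36,0)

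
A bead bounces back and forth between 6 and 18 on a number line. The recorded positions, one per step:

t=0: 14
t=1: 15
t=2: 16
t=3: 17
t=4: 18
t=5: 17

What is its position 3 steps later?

14

The value reflects between 6 and 18, moving 1 per step.
  step 6: 17 → 16
  step 7: 16 → 15
  step 8: 15 → 14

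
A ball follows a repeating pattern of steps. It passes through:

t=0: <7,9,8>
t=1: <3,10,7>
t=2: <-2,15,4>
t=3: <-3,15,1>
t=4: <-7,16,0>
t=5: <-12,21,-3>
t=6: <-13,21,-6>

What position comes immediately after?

<-17,22,-7>

Differencing gives <-4,+1,-1>, <-5,+5,-3>, <-1,+0,-3>, <-4,+1,-1>, <-5,+5,-3>, <-1,+0,-3>. This is the pattern <-4,+1,-1>, <-5,+5,-3>, <-1,+0,-3> repeated.
step 7: apply <-4,+1,-1> → <-17,22,-7>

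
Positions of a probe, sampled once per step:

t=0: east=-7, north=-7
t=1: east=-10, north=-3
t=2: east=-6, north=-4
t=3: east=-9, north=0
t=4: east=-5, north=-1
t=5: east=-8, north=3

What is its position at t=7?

east=-7, north=6

Step-to-step displacements: (-3, +4), (+4, -1), (-3, +4), (+4, -1), (-3, +4) — a repeating cycle of length 2.
step 6: apply (+4, -1) → east=-4, north=2
step 7: apply (-3, +4) → east=-7, north=6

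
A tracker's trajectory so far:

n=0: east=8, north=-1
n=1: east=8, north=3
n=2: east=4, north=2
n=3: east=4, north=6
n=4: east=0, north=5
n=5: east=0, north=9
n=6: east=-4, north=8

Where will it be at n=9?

east=-8, north=15

Step-to-step displacements: (+0,+4), (-4,-1), (+0,+4), (-4,-1), (+0,+4), (-4,-1) — a repeating cycle of length 2.
step 7: apply (+0,+4) → east=-4, north=12
step 8: apply (-4,-1) → east=-8, north=11
step 9: apply (+0,+4) → east=-8, north=15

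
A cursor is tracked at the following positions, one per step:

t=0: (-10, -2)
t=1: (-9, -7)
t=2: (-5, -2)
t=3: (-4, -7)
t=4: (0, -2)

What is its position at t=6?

Step-to-step displacements: (+1, -5), (+4, +5), (+1, -5), (+4, +5) — a repeating cycle of length 2.
step 5: apply (+1, -5) → (1, -7)
step 6: apply (+4, +5) → (5, -2)

(5, -2)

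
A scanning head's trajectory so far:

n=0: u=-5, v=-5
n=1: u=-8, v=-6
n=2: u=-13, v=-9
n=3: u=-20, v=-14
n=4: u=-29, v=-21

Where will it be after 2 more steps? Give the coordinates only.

Successive displacements: (-3, -1), (-5, -3), (-7, -5), (-9, -7) — each changes by (-2, -2).
step 5: u=-29, v=-21 + (-11, -9) → u=-40, v=-30
step 6: u=-40, v=-30 + (-13, -11) → u=-53, v=-41

u=-53, v=-41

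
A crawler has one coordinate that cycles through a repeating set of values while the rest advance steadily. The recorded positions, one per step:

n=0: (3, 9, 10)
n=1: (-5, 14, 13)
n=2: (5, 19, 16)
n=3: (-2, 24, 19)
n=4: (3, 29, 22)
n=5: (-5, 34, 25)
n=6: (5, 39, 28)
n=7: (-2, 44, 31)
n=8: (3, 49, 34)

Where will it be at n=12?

The first coordinate repeats the cycle [3, -5, 5, -2] with period 4; step 12 mod 4 = 0, giving 3.
The second coordinate changes by +5 each step, so at step 12 it is 9 + 12·(5) = 69.
The third coordinate changes by +3 each step, so at step 12 it is 10 + 12·(3) = 46.

(3, 69, 46)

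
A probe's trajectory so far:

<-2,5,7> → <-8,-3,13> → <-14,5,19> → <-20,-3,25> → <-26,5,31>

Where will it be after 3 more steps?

First: linear, -6 per step → -44 at step 7.
Second: cycles through 5, -3 every 2 steps. Step 7 lands at position 1 of the cycle → -3.
Third: linear, +6 per step → 49 at step 7.

<-44,-3,49>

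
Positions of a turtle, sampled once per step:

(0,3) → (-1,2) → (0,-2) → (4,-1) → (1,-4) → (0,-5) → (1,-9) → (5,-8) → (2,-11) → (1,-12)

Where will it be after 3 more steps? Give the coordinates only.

Step-to-step displacements: (-1,-1), (+1,-4), (+4,+1), (-3,-3), (-1,-1), (+1,-4), (+4,+1), (-3,-3), (-1,-1) — a repeating cycle of length 4.
step 10: apply (+1,-4) → (2,-16)
step 11: apply (+4,+1) → (6,-15)
step 12: apply (-3,-3) → (3,-18)

(3,-18)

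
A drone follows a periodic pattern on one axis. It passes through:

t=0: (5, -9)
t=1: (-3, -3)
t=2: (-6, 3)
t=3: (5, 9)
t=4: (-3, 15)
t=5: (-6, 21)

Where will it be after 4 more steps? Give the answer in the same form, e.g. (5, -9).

First: cycles through 5, -3, -6 every 3 steps. Step 9 lands at position 0 of the cycle → 5.
Second: linear, +6 per step → 45 at step 9.

(5, 45)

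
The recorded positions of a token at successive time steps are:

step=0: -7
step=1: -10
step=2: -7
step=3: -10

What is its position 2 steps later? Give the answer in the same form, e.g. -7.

-10

Step-to-step displacements: -3, +3, -3; each is -1× the previous.
step 4: -10 + 3 → -7
step 5: -7 − 3 → -10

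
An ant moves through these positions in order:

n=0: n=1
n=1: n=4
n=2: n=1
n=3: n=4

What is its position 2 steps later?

n=4

The jumps are +3, -3, +3 — a geometric progression with ratio -1.
step 4: 4 − 3 → n=1
step 5: 1 + 3 → n=4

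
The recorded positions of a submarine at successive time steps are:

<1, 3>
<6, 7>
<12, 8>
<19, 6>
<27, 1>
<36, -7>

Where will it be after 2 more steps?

<57, -32>

First differences are <+5, +4>, <+6, +1>, <+7, -2>, <+8, -5>, <+9, -8>; their common second difference is <+1, -3> (constant acceleration).
step 6: <36, -7> + <+10, -11> → <46, -18>
step 7: <46, -18> + <+11, -14> → <57, -32>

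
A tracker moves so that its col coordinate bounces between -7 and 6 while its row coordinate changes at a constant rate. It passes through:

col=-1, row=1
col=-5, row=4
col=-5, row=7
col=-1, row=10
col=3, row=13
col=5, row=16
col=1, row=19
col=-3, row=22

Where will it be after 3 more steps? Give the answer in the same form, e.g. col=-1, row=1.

The col coordinate travels 4 per step and bounces off the walls at -7 and 6.
  step 8: -3 → -7
  step 9: -7 → -3
  step 10: -3 → 1
The row coordinate changes by +3 each step: at step 10 it is 31.

col=1, row=31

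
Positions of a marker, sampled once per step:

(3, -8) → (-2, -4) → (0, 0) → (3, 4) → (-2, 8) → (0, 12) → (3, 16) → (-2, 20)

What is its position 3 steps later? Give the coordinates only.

First: cycles through 3, -2, 0 every 3 steps. Step 10 lands at position 1 of the cycle → -2.
Second: linear, +4 per step → 32 at step 10.

(-2, 32)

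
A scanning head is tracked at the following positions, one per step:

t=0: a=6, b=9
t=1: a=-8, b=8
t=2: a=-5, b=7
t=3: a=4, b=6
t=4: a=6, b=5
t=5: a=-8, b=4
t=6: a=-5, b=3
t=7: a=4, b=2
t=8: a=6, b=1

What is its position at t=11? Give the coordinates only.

a=4, b=-2

The a coordinate repeats the cycle [6, -8, -5, 4] with period 4; step 11 mod 4 = 3, giving 4.
The b coordinate changes by -1 each step, so at step 11 it is 9 + 11·(-1) = -2.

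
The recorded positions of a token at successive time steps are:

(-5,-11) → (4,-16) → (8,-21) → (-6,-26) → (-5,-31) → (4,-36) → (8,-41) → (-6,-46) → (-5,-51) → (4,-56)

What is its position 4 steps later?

The first coordinate repeats the cycle [-5, 4, 8, -6] with period 4; step 13 mod 4 = 1, giving 4.
The second coordinate changes by -5 each step, so at step 13 it is -11 + 13·(-5) = -76.

(4,-76)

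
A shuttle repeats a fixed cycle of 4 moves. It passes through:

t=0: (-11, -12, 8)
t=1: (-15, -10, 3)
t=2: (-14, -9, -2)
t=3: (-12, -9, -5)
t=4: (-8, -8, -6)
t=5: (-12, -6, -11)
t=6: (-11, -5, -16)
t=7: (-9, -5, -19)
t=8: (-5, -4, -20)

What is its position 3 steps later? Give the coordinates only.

Differencing gives (-4, +2, -5), (+1, +1, -5), (+2, +0, -3), (+4, +1, -1), (-4, +2, -5), (+1, +1, -5), (+2, +0, -3), (+4, +1, -1). This is the pattern (-4, +2, -5), (+1, +1, -5), (+2, +0, -3), (+4, +1, -1) repeated.
step 9: apply (-4, +2, -5) → (-9, -2, -25)
step 10: apply (+1, +1, -5) → (-8, -1, -30)
step 11: apply (+2, +0, -3) → (-6, -1, -33)

(-6, -1, -33)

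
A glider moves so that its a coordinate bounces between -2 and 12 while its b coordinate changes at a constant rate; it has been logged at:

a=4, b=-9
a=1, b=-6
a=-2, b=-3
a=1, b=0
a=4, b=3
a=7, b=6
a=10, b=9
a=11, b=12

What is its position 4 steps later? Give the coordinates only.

a=-1, b=24

The a coordinate reflects between -2 and 12, moving 3 per step.
  step 8: 11 → 8
  step 9: 8 → 5
  step 10: 5 → 2
  step 11: 2 → -1
The b coordinate changes by +3 each step: at step 11 it is 24.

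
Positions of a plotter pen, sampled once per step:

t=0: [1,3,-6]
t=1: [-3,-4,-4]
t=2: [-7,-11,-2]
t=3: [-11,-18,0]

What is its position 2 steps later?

The position changes by [-4,-7,+2] every step.
step 4: [-11,-18,0] + [-4,-7,+2] → [-15,-25,2]
step 5: [-15,-25,2] + [-4,-7,+2] → [-19,-32,4]

[-19,-32,4]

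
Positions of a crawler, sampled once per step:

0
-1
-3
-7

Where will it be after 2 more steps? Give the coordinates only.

The jumps are -1, -2, -4 — a geometric progression with ratio 2.
step 4: -7 − 8 → -15
step 5: -15 − 16 → -31

-31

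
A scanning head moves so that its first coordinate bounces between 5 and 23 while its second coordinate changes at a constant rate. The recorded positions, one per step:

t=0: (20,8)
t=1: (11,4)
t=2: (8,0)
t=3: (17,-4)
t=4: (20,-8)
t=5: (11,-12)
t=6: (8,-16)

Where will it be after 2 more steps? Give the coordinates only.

(20,-24)

The first coordinate travels 9 per step and bounces off the walls at 5 and 23.
  step 7: 8 → 17
  step 8: 17 → 20
The second coordinate changes by -4 each step: at step 8 it is -24.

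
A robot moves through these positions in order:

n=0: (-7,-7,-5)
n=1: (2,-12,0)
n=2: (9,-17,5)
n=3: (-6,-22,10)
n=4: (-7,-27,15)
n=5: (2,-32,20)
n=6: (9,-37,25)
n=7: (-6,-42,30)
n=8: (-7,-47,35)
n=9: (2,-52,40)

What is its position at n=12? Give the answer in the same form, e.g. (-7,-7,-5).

The first coordinate repeats the cycle [-7, 2, 9, -6] with period 4; step 12 mod 4 = 0, giving -7.
The second coordinate changes by -5 each step, so at step 12 it is -7 + 12·(-5) = -67.
The third coordinate changes by +5 each step, so at step 12 it is -5 + 12·(5) = 55.

(-7,-67,55)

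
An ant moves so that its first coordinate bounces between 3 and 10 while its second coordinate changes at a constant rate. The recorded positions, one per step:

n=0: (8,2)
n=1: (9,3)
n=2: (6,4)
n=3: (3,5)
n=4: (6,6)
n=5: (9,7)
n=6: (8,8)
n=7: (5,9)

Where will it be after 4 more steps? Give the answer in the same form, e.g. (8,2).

(7,13)

The first coordinate travels 3 per step and bounces off the walls at 3 and 10.
  step 8: 5 → 4
  step 9: 4 → 7
  step 10: 7 → 10
  step 11: 10 → 7
The second coordinate changes by +1 each step: at step 11 it is 13.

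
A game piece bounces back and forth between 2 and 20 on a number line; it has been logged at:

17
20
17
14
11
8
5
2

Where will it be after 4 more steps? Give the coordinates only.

14

The value travels 3 per step and bounces off the walls at 2 and 20.
  step 8: 2 → 5
  step 9: 5 → 8
  step 10: 8 → 11
  step 11: 11 → 14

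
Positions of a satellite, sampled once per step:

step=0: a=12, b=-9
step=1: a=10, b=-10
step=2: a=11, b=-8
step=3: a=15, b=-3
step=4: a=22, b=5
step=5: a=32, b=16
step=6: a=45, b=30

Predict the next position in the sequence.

a=61, b=47

Taking differences between consecutive positions: (-2, -1), (+1, +2), (+4, +5), (+7, +8), (+10, +11), (+13, +14). These grow by (+3, +3) each step.
step 7: a=45, b=30 + (+16, +17) → a=61, b=47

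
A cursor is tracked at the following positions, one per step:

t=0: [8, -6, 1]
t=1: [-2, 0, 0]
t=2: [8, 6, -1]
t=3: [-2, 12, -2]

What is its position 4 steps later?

The first coordinate repeats the cycle [8, -2] with period 2; step 7 mod 2 = 1, giving -2.
The second coordinate changes by +6 each step, so at step 7 it is -6 + 7·(6) = 36.
The third coordinate changes by -1 each step, so at step 7 it is 1 + 7·(-1) = -6.

[-2, 36, -6]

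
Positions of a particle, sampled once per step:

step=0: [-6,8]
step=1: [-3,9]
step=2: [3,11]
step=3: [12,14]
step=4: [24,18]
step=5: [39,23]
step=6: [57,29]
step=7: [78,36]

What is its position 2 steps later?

[129,53]

First differences are [+3,+1], [+6,+2], [+9,+3], [+12,+4], [+15,+5], [+18,+6], [+21,+7]; their common second difference is [+3,+1] (constant acceleration).
step 8: [78,36] + [+24,+8] → [102,44]
step 9: [102,44] + [+27,+9] → [129,53]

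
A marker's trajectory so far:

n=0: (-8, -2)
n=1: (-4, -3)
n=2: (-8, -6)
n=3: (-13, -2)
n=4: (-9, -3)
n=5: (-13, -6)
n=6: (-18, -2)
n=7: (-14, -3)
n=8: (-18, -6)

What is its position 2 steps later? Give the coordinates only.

Step-to-step displacements: (+4, -1), (-4, -3), (-5, +4), (+4, -1), (-4, -3), (-5, +4), (+4, -1), (-4, -3) — a repeating cycle of length 3.
step 9: apply (-5, +4) → (-23, -2)
step 10: apply (+4, -1) → (-19, -3)

(-19, -3)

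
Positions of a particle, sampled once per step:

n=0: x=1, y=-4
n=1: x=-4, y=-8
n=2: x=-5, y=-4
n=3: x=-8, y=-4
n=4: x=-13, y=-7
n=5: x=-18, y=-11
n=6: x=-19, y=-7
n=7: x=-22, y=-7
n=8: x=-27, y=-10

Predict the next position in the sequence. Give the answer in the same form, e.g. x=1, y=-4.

x=-32, y=-14

Step-to-step displacements: (-5,-4), (-1,+4), (-3,+0), (-5,-3), (-5,-4), (-1,+4), (-3,+0), (-5,-3) — a repeating cycle of length 4.
step 9: apply (-5,-4) → x=-32, y=-14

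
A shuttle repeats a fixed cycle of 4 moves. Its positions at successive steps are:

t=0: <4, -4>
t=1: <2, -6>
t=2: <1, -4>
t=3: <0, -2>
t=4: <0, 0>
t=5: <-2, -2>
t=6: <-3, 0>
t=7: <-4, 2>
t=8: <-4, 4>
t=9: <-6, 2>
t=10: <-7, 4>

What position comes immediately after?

Step-to-step displacements: <-2, -2>, <-1, +2>, <-1, +2>, <+0, +2>, <-2, -2>, <-1, +2>, <-1, +2>, <+0, +2>, <-2, -2>, <-1, +2> — a repeating cycle of length 4.
step 11: apply <-1, +2> → <-8, 6>

<-8, 6>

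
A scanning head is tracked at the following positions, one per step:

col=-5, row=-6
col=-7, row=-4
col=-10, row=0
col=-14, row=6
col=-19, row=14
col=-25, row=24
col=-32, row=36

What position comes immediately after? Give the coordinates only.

Successive displacements: (-2,+2), (-3,+4), (-4,+6), (-5,+8), (-6,+10), (-7,+12) — each changes by (-1,+2).
step 7: col=-32, row=36 + (-8,+14) → col=-40, row=50

col=-40, row=50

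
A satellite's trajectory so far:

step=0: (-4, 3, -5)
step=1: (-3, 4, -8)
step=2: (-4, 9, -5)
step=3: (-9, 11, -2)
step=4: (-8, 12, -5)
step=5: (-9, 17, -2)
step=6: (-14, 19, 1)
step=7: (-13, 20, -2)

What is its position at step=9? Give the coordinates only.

Step-to-step displacements: (+1, +1, -3), (-1, +5, +3), (-5, +2, +3), (+1, +1, -3), (-1, +5, +3), (-5, +2, +3), (+1, +1, -3) — a repeating cycle of length 3.
step 8: apply (-1, +5, +3) → (-14, 25, 1)
step 9: apply (-5, +2, +3) → (-19, 27, 4)

(-19, 27, 4)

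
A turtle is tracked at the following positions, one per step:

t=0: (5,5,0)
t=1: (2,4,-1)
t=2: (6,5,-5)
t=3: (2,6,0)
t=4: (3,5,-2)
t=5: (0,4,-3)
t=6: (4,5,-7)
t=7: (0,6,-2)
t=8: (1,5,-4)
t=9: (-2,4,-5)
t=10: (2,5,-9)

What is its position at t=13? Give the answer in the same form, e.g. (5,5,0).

Differencing gives (-3,-1,-1), (+4,+1,-4), (-4,+1,+5), (+1,-1,-2), (-3,-1,-1), (+4,+1,-4), (-4,+1,+5), (+1,-1,-2), (-3,-1,-1), (+4,+1,-4). This is the pattern (-3,-1,-1), (+4,+1,-4), (-4,+1,+5), (+1,-1,-2) repeated.
step 11: apply (-4,+1,+5) → (-2,6,-4)
step 12: apply (+1,-1,-2) → (-1,5,-6)
step 13: apply (-3,-1,-1) → (-4,4,-7)

(-4,4,-7)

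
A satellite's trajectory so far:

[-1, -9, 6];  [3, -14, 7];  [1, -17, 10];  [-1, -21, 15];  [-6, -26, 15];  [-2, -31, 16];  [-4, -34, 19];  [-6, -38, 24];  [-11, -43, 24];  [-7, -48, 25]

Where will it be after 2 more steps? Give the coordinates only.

Differencing gives [+4, -5, +1], [-2, -3, +3], [-2, -4, +5], [-5, -5, +0], [+4, -5, +1], [-2, -3, +3], [-2, -4, +5], [-5, -5, +0], [+4, -5, +1]. This is the pattern [+4, -5, +1], [-2, -3, +3], [-2, -4, +5], [-5, -5, +0] repeated.
step 10: apply [-2, -3, +3] → [-9, -51, 28]
step 11: apply [-2, -4, +5] → [-11, -55, 33]

[-11, -55, 33]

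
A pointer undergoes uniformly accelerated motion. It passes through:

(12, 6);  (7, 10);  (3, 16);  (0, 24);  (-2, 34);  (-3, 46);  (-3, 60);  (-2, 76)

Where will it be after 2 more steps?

(3, 114)

Taking differences between consecutive positions: (-5, +4), (-4, +6), (-3, +8), (-2, +10), (-1, +12), (+0, +14), (+1, +16). These grow by (+1, +2) each step.
step 8: (-2, 76) + (+2, +18) → (0, 94)
step 9: (0, 94) + (+3, +20) → (3, 114)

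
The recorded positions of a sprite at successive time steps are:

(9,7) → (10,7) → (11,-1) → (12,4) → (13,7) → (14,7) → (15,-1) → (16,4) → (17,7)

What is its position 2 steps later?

The first coordinate changes by +1 each step, so at step 10 it is 9 + 10·(1) = 19.
The second coordinate repeats the cycle [7, 7, -1, 4] with period 4; step 10 mod 4 = 2, giving -1.

(19,-1)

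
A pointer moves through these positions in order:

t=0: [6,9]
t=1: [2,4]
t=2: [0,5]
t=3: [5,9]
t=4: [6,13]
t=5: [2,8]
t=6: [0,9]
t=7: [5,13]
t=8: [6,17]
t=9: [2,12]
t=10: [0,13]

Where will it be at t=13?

[2,16]

Differencing gives [-4,-5], [-2,+1], [+5,+4], [+1,+4], [-4,-5], [-2,+1], [+5,+4], [+1,+4], [-4,-5], [-2,+1]. This is the pattern [-4,-5], [-2,+1], [+5,+4], [+1,+4] repeated.
step 11: apply [+5,+4] → [5,17]
step 12: apply [+1,+4] → [6,21]
step 13: apply [-4,-5] → [2,16]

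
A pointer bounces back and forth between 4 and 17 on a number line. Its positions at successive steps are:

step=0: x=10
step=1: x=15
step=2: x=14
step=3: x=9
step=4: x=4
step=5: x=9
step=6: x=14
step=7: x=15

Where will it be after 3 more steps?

The value travels 5 per step and bounces off the walls at 4 and 17.
  step 8: 15 → 10
  step 9: 10 → 5
  step 10: 5 → 8

x=8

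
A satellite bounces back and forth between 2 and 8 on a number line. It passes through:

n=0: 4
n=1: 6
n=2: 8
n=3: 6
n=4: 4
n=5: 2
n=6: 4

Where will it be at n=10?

The value reflects between 2 and 8, moving 2 per step.
  step 7: 4 → 6
  step 8: 6 → 8
  step 9: 8 → 6
  step 10: 6 → 4

4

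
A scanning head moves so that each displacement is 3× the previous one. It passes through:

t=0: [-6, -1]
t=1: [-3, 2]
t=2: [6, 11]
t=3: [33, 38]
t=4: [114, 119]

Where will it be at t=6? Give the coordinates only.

The jumps are [+3, +3], [+9, +9], [+27, +27], [+81, +81] — a geometric progression with ratio 3.
step 5: [114, 119] + [+243, +243] → [357, 362]
step 6: [357, 362] + [+729, +729] → [1086, 1091]

[1086, 1091]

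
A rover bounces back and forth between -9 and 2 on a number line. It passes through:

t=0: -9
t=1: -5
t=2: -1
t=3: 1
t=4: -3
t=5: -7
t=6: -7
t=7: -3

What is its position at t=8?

1

The value travels 4 per step and bounces off the walls at -9 and 2.
  step 8: -3 → 1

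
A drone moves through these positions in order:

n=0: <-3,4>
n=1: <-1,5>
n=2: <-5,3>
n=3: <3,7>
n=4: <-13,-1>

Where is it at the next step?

Consecutive displacements <+2,+1>, <-4,-2>, <+8,+4>, <-16,-8> scale by a factor of -2 each step.
step 5: <-13,-1> + <+32,+16> → <19,15>

<19,15>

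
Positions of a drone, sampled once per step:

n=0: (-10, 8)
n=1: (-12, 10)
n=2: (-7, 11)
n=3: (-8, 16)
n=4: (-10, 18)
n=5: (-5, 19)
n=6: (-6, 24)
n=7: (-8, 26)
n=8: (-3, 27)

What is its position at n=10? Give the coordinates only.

Differencing gives (-2, +2), (+5, +1), (-1, +5), (-2, +2), (+5, +1), (-1, +5), (-2, +2), (+5, +1). This is the pattern (-2, +2), (+5, +1), (-1, +5) repeated.
step 9: apply (-1, +5) → (-4, 32)
step 10: apply (-2, +2) → (-6, 34)

(-6, 34)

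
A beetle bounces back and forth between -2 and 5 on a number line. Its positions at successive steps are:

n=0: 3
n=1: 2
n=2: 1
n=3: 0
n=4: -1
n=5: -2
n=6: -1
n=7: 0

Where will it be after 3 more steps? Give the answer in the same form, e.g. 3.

3

The value reflects between -2 and 5, moving 1 per step.
  step 8: 0 → 1
  step 9: 1 → 2
  step 10: 2 → 3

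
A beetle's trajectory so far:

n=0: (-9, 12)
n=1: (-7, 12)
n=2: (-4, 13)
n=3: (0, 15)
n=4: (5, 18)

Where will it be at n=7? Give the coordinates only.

Successive displacements: (+2, +0), (+3, +1), (+4, +2), (+5, +3) — each changes by (+1, +1).
step 5: (5, 18) + (+6, +4) → (11, 22)
step 6: (11, 22) + (+7, +5) → (18, 27)
step 7: (18, 27) + (+8, +6) → (26, 33)

(26, 33)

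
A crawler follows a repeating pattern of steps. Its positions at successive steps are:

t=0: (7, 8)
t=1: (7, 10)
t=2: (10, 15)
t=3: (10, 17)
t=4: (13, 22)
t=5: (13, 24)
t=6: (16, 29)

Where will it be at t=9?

Step-to-step displacements: (+0, +2), (+3, +5), (+0, +2), (+3, +5), (+0, +2), (+3, +5) — a repeating cycle of length 2.
step 7: apply (+0, +2) → (16, 31)
step 8: apply (+3, +5) → (19, 36)
step 9: apply (+0, +2) → (19, 38)

(19, 38)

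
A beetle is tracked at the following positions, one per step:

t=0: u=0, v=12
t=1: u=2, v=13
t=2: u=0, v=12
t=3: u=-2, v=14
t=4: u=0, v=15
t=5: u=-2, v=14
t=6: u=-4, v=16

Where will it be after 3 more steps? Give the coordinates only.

The moves between consecutive positions are (+2, +1), (-2, -1), (-2, +2), (+2, +1), (-2, -1), (-2, +2); they repeat the 3-cycle [(+2, +1), (-2, -1), (-2, +2)].
step 7: apply (+2, +1) → u=-2, v=17
step 8: apply (-2, -1) → u=-4, v=16
step 9: apply (-2, +2) → u=-6, v=18

u=-6, v=18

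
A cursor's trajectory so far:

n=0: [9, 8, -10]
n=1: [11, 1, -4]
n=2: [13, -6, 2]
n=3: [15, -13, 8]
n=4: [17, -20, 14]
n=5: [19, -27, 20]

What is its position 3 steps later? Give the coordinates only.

Constant displacement of [+2, -7, +6] per step.
step 6: [19, -27, 20] + [+2, -7, +6] → [21, -34, 26]
step 7: [21, -34, 26] + [+2, -7, +6] → [23, -41, 32]
step 8: [23, -41, 32] + [+2, -7, +6] → [25, -48, 38]

[25, -48, 38]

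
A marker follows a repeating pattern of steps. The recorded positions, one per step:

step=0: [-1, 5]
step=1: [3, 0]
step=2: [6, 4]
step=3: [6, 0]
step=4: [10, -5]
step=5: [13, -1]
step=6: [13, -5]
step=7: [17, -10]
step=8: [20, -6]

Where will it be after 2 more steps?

Differencing gives [+4, -5], [+3, +4], [+0, -4], [+4, -5], [+3, +4], [+0, -4], [+4, -5], [+3, +4]. This is the pattern [+4, -5], [+3, +4], [+0, -4] repeated.
step 9: apply [+0, -4] → [20, -10]
step 10: apply [+4, -5] → [24, -15]

[24, -15]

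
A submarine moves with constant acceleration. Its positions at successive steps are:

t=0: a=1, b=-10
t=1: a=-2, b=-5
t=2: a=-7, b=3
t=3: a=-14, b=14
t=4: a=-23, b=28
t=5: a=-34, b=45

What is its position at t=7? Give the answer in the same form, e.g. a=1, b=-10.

a=-62, b=88

First differences are (-3, +5), (-5, +8), (-7, +11), (-9, +14), (-11, +17); their common second difference is (-2, +3) (constant acceleration).
step 6: a=-34, b=45 + (-13, +20) → a=-47, b=65
step 7: a=-47, b=65 + (-15, +23) → a=-62, b=88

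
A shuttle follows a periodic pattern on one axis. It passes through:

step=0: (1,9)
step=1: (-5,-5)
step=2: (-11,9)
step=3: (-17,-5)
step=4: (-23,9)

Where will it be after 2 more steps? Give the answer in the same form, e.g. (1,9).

(-35,9)

First: linear, -6 per step → -35 at step 6.
Second: cycles through 9, -5 every 2 steps. Step 6 lands at position 0 of the cycle → 9.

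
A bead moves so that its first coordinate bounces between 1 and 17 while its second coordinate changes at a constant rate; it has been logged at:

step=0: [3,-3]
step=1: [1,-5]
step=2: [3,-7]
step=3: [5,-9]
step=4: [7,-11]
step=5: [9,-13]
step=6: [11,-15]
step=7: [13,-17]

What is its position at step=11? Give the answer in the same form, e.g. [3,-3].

[13,-25]

The first coordinate travels 2 per step and bounces off the walls at 1 and 17.
  step 8: 13 → 15
  step 9: 15 → 17
  step 10: 17 → 15
  step 11: 15 → 13
The second coordinate changes by -2 each step: at step 11 it is -25.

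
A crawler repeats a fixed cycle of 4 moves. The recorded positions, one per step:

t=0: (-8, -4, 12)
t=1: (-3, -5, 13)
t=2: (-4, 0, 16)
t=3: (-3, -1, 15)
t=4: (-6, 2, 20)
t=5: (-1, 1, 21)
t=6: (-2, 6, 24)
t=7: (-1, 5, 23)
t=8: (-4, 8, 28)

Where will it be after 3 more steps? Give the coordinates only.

The moves between consecutive positions are (+5, -1, +1), (-1, +5, +3), (+1, -1, -1), (-3, +3, +5), (+5, -1, +1), (-1, +5, +3), (+1, -1, -1), (-3, +3, +5); they repeat the 4-cycle [(+5, -1, +1), (-1, +5, +3), (+1, -1, -1), (-3, +3, +5)].
step 9: apply (+5, -1, +1) → (1, 7, 29)
step 10: apply (-1, +5, +3) → (0, 12, 32)
step 11: apply (+1, -1, -1) → (1, 11, 31)

(1, 11, 31)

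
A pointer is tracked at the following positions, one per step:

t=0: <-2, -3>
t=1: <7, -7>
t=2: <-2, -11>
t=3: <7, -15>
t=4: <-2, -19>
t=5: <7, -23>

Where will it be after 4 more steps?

<7, -39>

The first coordinate repeats the cycle [-2, 7] with period 2; step 9 mod 2 = 1, giving 7.
The second coordinate changes by -4 each step, so at step 9 it is -3 + 9·(-4) = -39.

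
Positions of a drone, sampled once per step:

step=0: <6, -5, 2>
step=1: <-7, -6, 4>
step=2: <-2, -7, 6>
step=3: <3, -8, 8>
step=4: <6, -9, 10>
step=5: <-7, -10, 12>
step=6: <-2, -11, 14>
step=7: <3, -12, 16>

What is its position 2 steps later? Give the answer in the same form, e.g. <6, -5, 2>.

<-7, -14, 20>

First: cycles through 6, -7, -2, 3 every 4 steps. Step 9 lands at position 1 of the cycle → -7.
Second: linear, -1 per step → -14 at step 9.
Third: linear, +2 per step → 20 at step 9.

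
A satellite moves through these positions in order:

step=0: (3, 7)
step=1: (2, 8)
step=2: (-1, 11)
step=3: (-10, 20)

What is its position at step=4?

Consecutive displacements (-1, +1), (-3, +3), (-9, +9) scale by a factor of 3 each step.
step 4: (-10, 20) + (-27, +27) → (-37, 47)

(-37, 47)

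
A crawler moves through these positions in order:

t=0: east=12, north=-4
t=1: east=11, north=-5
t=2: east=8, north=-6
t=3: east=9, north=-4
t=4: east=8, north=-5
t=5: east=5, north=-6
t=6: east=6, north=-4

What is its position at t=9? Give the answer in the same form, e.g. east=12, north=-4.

east=3, north=-4

Differencing gives (-1, -1), (-3, -1), (+1, +2), (-1, -1), (-3, -1), (+1, +2). This is the pattern (-1, -1), (-3, -1), (+1, +2) repeated.
step 7: apply (-1, -1) → east=5, north=-5
step 8: apply (-3, -1) → east=2, north=-6
step 9: apply (+1, +2) → east=3, north=-4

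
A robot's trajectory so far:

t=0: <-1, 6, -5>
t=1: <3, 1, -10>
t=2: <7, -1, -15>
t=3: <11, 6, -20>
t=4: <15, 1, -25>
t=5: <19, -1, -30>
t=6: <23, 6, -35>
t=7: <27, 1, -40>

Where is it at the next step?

<31, -1, -45>

The first coordinate changes by +4 each step, so at step 8 it is -1 + 8·(4) = 31.
The second coordinate repeats the cycle [6, 1, -1] with period 3; step 8 mod 3 = 2, giving -1.
The third coordinate changes by -5 each step, so at step 8 it is -5 + 8·(-5) = -45.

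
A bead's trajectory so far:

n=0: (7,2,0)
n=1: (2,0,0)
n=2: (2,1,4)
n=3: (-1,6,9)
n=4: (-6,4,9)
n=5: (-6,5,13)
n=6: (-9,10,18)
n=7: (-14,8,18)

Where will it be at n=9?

(-17,14,27)

The moves between consecutive positions are (-5,-2,+0), (+0,+1,+4), (-3,+5,+5), (-5,-2,+0), (+0,+1,+4), (-3,+5,+5), (-5,-2,+0); they repeat the 3-cycle [(-5,-2,+0), (+0,+1,+4), (-3,+5,+5)].
step 8: apply (+0,+1,+4) → (-14,9,22)
step 9: apply (-3,+5,+5) → (-17,14,27)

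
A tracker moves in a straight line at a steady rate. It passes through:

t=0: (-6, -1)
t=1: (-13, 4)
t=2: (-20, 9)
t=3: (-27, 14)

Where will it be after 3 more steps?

Each step adds (-7, +5) to the position.
step 4: (-27, 14) + (-7, +5) → (-34, 19)
step 5: (-34, 19) + (-7, +5) → (-41, 24)
step 6: (-41, 24) + (-7, +5) → (-48, 29)

(-48, 29)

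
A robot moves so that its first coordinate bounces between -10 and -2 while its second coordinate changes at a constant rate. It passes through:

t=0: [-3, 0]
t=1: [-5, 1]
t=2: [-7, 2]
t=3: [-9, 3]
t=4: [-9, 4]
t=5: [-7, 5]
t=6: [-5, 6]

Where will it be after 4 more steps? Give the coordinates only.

[-7, 10]

The first coordinate travels 2 per step and bounces off the walls at -10 and -2.
  step 7: -5 → -3
  step 8: -3 → -3
  step 9: -3 → -5
  step 10: -5 → -7
The second coordinate changes by +1 each step: at step 10 it is 10.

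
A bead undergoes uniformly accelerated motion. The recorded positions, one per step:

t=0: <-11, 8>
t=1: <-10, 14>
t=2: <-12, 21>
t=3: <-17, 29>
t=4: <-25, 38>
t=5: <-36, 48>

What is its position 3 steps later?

<-87, 84>

Successive displacements: <+1, +6>, <-2, +7>, <-5, +8>, <-8, +9>, <-11, +10> — each changes by <-3, +1>.
step 6: <-36, 48> + <-14, +11> → <-50, 59>
step 7: <-50, 59> + <-17, +12> → <-67, 71>
step 8: <-67, 71> + <-20, +13> → <-87, 84>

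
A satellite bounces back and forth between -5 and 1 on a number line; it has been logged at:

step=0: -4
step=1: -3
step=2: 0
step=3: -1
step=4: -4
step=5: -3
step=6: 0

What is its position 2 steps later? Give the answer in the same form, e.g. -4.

The value reflects between -5 and 1, moving 3 per step.
  step 7: 0 → -1
  step 8: -1 → -4

-4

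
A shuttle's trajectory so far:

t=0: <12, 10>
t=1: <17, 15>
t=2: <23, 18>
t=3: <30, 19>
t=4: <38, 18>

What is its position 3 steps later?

<68, 3>

First differences are <+5, +5>, <+6, +3>, <+7, +1>, <+8, -1>; their common second difference is <+1, -2> (constant acceleration).
step 5: <38, 18> + <+9, -3> → <47, 15>
step 6: <47, 15> + <+10, -5> → <57, 10>
step 7: <57, 10> + <+11, -7> → <68, 3>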